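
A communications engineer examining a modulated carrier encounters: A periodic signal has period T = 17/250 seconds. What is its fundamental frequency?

The fundamental frequency is the reciprocal of the period.
f = 1/T = 1/(17/250) = 250/17 Hz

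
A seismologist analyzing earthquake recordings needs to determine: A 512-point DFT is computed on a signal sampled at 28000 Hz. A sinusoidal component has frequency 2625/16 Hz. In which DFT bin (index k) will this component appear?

DFT frequency resolution = f_s/N = 28000/512 = 875/16 Hz
Bin index k = f_signal / resolution = 2625/16 / 875/16 = 3
The signal frequency 2625/16 Hz falls in DFT bin k = 3.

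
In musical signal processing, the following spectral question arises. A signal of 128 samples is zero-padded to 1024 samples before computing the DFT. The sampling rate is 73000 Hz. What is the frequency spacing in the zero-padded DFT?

Original DFT: N = 128, resolution = f_s/N = 73000/128 = 9125/16 Hz
Zero-padded DFT: N = 1024, resolution = f_s/N = 73000/1024 = 9125/128 Hz
Zero-padding interpolates the spectrum (finer frequency grid)
but does NOT improve the true spectral resolution (ability to resolve close frequencies).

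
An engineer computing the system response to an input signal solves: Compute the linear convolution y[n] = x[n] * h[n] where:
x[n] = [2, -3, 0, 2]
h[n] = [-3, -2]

y[n] = sum_k x[k]*h[n-k]. Output length = len(x) + len(h) - 1 = 4 + 2 - 1 = 5.
y[0] = 2*-3 = -6
y[1] = -3*-3 + 2*-2 = 5
y[2] = 0*-3 + -3*-2 = 6
y[3] = 2*-3 + 0*-2 = -6
y[4] = 2*-2 = -4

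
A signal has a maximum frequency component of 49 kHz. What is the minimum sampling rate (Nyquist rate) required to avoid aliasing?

By the Nyquist-Shannon sampling theorem,
the minimum sampling rate (Nyquist rate) must be at least 2 * f_max.
Nyquist rate = 2 * 49 kHz = 98 kHz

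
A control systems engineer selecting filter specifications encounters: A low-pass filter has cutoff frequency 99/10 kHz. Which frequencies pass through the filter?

A low-pass filter passes all frequencies below the cutoff frequency 99/10 kHz and attenuates higher frequencies.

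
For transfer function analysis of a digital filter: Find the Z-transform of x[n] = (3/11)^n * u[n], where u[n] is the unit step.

The Z-transform of a^n * u[n] is z/(z-a) for |z| > |a|.
Here a = 3/11, so X(z) = z/(z - (3/11)) = 11z/(11z - 3)
ROC: |z| > 3/11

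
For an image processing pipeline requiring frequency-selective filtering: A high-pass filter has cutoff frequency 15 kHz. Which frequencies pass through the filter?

A high-pass filter passes all frequencies above the cutoff frequency 15 kHz and attenuates lower frequencies.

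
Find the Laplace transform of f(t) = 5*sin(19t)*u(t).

Standard pair: sin(wt)*u(t) <-> w/(s^2+w^2)
With w = 19: L{5*sin(19t)*u(t)} = 95/(s^2+361)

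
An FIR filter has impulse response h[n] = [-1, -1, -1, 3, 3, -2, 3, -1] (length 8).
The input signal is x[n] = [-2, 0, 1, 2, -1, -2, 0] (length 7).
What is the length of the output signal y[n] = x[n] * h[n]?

For linear convolution, the output length is:
len(y) = len(x) + len(h) - 1 = 7 + 8 - 1 = 14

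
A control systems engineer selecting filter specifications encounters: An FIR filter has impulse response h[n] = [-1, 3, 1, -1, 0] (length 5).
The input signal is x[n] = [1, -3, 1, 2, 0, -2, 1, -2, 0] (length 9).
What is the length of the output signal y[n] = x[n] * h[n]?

For linear convolution, the output length is:
len(y) = len(x) + len(h) - 1 = 9 + 5 - 1 = 13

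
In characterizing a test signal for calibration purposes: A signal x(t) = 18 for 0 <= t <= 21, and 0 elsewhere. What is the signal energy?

Energy = integral of |x(t)|^2 dt over the signal duration
= 18^2 * 21 = 324 * 21 = 6804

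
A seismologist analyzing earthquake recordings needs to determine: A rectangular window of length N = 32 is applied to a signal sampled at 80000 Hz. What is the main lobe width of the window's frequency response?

For a rectangular window of length N,
the main lobe width in frequency is 2*f_s/N.
= 2*80000/32 = 5000 Hz
This determines the minimum frequency separation for resolving two sinusoids.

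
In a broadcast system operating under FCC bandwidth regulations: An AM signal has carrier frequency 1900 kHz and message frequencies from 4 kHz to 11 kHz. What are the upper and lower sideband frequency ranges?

Upper sideband (USB) = fc + [fm_low, fm_high] = 1900 + [4, 11] = [1904, 1911] kHz
Lower sideband (LSB) = fc - [fm_high, fm_low] = 1900 - [11, 4] = [1889, 1896] kHz
Total occupied spectrum: 1889 kHz to 1911 kHz (plus carrier at 1900 kHz)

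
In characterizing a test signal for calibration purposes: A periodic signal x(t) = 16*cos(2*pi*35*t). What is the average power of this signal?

Average power of A*cos(wt) is A^2/2.
P = 16^2 / 2 = 256/2 = 128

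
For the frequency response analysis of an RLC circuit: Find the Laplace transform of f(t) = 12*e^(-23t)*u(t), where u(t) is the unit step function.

Standard Laplace transform pair:
e^(-at)*u(t) <-> 1/(s+a)
With a = 23: L{12*e^(-23t)*u(t)} = 12/(s+23), ROC: Re(s) > -23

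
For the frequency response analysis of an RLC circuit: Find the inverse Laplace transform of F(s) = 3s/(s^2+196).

Standard pair: s/(s^2+w^2) <-> cos(wt)*u(t)
With k=3, w=14: f(t) = 3*cos(14t)*u(t)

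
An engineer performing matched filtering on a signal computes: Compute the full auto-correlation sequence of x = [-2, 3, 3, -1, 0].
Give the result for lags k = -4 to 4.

r_xx[k] = sum_m x[m]*x[m+k], indexed from 0, for k = -4 to 4:
  r_xx[-4] = x[4]*x[0] = 0
  r_xx[-3] = x[3]*x[0] + x[4]*x[1] = 2
  r_xx[-2] = x[2]*x[0] + x[3]*x[1] + x[4]*x[2] = -9
  r_xx[-1] = x[1]*x[0] + x[2]*x[1] + x[3]*x[2] + x[4]*x[3] = 0
  r_xx[0] = x[0]*x[0] + x[1]*x[1] + x[2]*x[2] + x[3]*x[3] + x[4]*x[4] = 23
  r_xx[1] = x[0]*x[1] + x[1]*x[2] + x[2]*x[3] + x[3]*x[4] = 0
  r_xx[2] = x[0]*x[2] + x[1]*x[3] + x[2]*x[4] = -9
  r_xx[3] = x[0]*x[3] + x[1]*x[4] = 2
  r_xx[4] = x[0]*x[4] = 0
r_xx = [0, 2, -9, 0, 23, 0, -9, 2, 0]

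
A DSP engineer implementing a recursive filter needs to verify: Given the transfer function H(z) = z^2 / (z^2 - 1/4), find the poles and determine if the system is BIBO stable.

Poles are roots of the denominator: z^2 - 1/4 = 0.
Quadratic formula: z = [-(0) +/- sqrt((0)^2 - 4*(-1/4))] / 2
Discriminant = 0 + 1 = 1; sqrt = 1.
z = (0 +/- 1) / 2 => z = 1/2 or z = -1/2.
|p1| = 1/2, |p2| = 1/2.
For BIBO stability, all poles must lie inside the unit circle (|p| < 1).
System is STABLE since both |p| < 1.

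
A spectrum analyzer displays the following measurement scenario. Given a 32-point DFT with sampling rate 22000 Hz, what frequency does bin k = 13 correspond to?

The frequency of DFT bin k is: f_k = k * f_s / N
f_13 = 13 * 22000 / 32 = 17875/2 Hz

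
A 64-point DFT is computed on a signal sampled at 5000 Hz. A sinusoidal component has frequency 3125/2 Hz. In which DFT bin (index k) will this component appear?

DFT frequency resolution = f_s/N = 5000/64 = 625/8 Hz
Bin index k = f_signal / resolution = 3125/2 / 625/8 = 20
The signal frequency 3125/2 Hz falls in DFT bin k = 20.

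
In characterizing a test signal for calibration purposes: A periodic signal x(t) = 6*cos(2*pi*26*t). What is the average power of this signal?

Average power of A*cos(wt) is A^2/2.
P = 6^2 / 2 = 36/2 = 18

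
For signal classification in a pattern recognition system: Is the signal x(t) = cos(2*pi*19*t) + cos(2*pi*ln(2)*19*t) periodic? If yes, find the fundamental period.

f1 = 19 Hz, f2 = 19*ln(2) Hz
Ratio f2/f1 = ln(2), which is irrational.
Since the frequency ratio is irrational, no common period exists.
The signal is not periodic.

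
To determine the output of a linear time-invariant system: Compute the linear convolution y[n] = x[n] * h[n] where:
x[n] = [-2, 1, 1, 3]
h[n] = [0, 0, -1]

y[n] = sum_k x[k]*h[n-k]. Output length = len(x) + len(h) - 1 = 4 + 3 - 1 = 6.
y[0] = -2*0 = 0
y[1] = 1*0 + -2*0 = 0
y[2] = 1*0 + 1*0 + -2*-1 = 2
y[3] = 3*0 + 1*0 + 1*-1 = -1
y[4] = 3*0 + 1*-1 = -1
y[5] = 3*-1 = -3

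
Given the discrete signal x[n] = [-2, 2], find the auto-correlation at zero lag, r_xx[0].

The auto-correlation at zero lag r_xx[0] equals the signal energy.
r_xx[0] = sum of x[n]^2 = (-2)^2 + 2^2
= 4 + 4 = 8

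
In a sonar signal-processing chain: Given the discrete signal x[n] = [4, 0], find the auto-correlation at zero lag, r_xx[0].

The auto-correlation at zero lag r_xx[0] equals the signal energy.
r_xx[0] = sum of x[n]^2 = 4^2 + 0^2
= 16 + 0 = 16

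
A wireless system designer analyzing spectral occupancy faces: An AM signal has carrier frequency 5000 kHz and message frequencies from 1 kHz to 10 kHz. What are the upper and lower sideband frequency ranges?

Upper sideband (USB) = fc + [fm_low, fm_high] = 5000 + [1, 10] = [5001, 5010] kHz
Lower sideband (LSB) = fc - [fm_high, fm_low] = 5000 - [10, 1] = [4990, 4999] kHz
Total occupied spectrum: 4990 kHz to 5010 kHz (plus carrier at 5000 kHz)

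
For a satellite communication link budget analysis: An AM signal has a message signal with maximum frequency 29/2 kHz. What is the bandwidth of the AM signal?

In AM (double-sideband), the bandwidth is twice the message frequency.
BW = 2 * f_m = 2 * 29/2 kHz = 29 kHz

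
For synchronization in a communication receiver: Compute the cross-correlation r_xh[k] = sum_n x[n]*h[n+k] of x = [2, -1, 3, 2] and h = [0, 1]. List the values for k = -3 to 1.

Both sequences indexed from 0 and zero outside their support.
Lags with overlap: k = -3 to 1.
  r_xh[-3] = x[3]*h[0] = 0
  r_xh[-2] = x[2]*h[0] + x[3]*h[1] = 2
  r_xh[-1] = x[1]*h[0] + x[2]*h[1] = 3
  r_xh[0] = x[0]*h[0] + x[1]*h[1] = -1
  r_xh[1] = x[0]*h[1] = 2
r_xh = [0, 2, 3, -1, 2] (for k = -3, ..., 1)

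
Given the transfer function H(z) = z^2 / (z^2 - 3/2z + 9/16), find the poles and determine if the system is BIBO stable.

Poles are roots of the denominator: z^2 - 3/2z + 9/16 = 0.
Quadratic formula: z = [-(-3/2) +/- sqrt((-3/2)^2 - 4*(9/16))] / 2
Discriminant = 9/4 - 9/4 = 0; sqrt = 0.
z = (3/2 +/- 0) / 2 = 3/4 (repeated root).
|p1| = 3/4, |p2| = 3/4.
For BIBO stability, all poles must lie inside the unit circle (|p| < 1).
System is STABLE since both |p| < 1.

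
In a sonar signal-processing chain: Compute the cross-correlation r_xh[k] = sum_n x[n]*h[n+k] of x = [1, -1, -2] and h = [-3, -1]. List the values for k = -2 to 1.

Both sequences indexed from 0 and zero outside their support.
Lags with overlap: k = -2 to 1.
  r_xh[-2] = x[2]*h[0] = 6
  r_xh[-1] = x[1]*h[0] + x[2]*h[1] = 5
  r_xh[0] = x[0]*h[0] + x[1]*h[1] = -2
  r_xh[1] = x[0]*h[1] = -1
r_xh = [6, 5, -2, -1] (for k = -2, ..., 1)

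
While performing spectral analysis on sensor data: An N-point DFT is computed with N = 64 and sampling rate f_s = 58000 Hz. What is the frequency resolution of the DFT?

DFT frequency resolution = f_s / N
= 58000 / 64 = 3625/4 Hz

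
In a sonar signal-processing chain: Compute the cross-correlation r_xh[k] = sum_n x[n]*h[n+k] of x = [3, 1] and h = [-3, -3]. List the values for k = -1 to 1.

Both sequences indexed from 0 and zero outside their support.
Lags with overlap: k = -1 to 1.
  r_xh[-1] = x[1]*h[0] = -3
  r_xh[0] = x[0]*h[0] + x[1]*h[1] = -12
  r_xh[1] = x[0]*h[1] = -9
r_xh = [-3, -12, -9] (for k = -1, ..., 1)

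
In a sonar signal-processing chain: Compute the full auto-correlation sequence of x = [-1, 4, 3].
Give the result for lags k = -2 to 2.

r_xx[k] = sum_m x[m]*x[m+k], indexed from 0, for k = -2 to 2:
  r_xx[-2] = x[2]*x[0] = -3
  r_xx[-1] = x[1]*x[0] + x[2]*x[1] = 8
  r_xx[0] = x[0]*x[0] + x[1]*x[1] + x[2]*x[2] = 26
  r_xx[1] = x[0]*x[1] + x[1]*x[2] = 8
  r_xx[2] = x[0]*x[2] = -3
r_xx = [-3, 8, 26, 8, -3]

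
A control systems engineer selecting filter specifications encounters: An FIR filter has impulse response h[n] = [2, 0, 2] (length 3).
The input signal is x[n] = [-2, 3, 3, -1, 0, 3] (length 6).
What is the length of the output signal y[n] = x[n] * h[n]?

For linear convolution, the output length is:
len(y) = len(x) + len(h) - 1 = 6 + 3 - 1 = 8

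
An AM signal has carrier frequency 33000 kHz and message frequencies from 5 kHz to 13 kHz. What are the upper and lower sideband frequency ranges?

Upper sideband (USB) = fc + [fm_low, fm_high] = 33000 + [5, 13] = [33005, 33013] kHz
Lower sideband (LSB) = fc - [fm_high, fm_low] = 33000 - [13, 5] = [32987, 32995] kHz
Total occupied spectrum: 32987 kHz to 33013 kHz (plus carrier at 33000 kHz)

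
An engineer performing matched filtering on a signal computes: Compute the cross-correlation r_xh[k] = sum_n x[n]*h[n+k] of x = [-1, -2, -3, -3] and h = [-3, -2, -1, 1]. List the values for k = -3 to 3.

Both sequences indexed from 0 and zero outside their support.
Lags with overlap: k = -3 to 3.
  r_xh[-3] = x[3]*h[0] = 9
  r_xh[-2] = x[2]*h[0] + x[3]*h[1] = 15
  r_xh[-1] = x[1]*h[0] + x[2]*h[1] + x[3]*h[2] = 15
  r_xh[0] = x[0]*h[0] + x[1]*h[1] + x[2]*h[2] + x[3]*h[3] = 7
  r_xh[1] = x[0]*h[1] + x[1]*h[2] + x[2]*h[3] = 1
  r_xh[2] = x[0]*h[2] + x[1]*h[3] = -1
  r_xh[3] = x[0]*h[3] = -1
r_xh = [9, 15, 15, 7, 1, -1, -1] (for k = -3, ..., 3)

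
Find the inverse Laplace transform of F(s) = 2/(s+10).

Standard pair: k/(s+a) <-> k*e^(-at)*u(t)
With k=2, a=10: f(t) = 2*e^(-10t)*u(t)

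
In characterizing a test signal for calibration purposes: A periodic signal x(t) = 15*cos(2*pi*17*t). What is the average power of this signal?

Average power of A*cos(wt) is A^2/2.
P = 15^2 / 2 = 225/2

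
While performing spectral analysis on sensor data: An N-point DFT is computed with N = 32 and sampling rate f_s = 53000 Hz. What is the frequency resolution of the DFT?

DFT frequency resolution = f_s / N
= 53000 / 32 = 6625/4 Hz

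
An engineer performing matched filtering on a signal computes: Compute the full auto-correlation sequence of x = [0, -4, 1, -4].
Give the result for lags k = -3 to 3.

r_xx[k] = sum_m x[m]*x[m+k], indexed from 0, for k = -3 to 3:
  r_xx[-3] = x[3]*x[0] = 0
  r_xx[-2] = x[2]*x[0] + x[3]*x[1] = 16
  r_xx[-1] = x[1]*x[0] + x[2]*x[1] + x[3]*x[2] = -8
  r_xx[0] = x[0]*x[0] + x[1]*x[1] + x[2]*x[2] + x[3]*x[3] = 33
  r_xx[1] = x[0]*x[1] + x[1]*x[2] + x[2]*x[3] = -8
  r_xx[2] = x[0]*x[2] + x[1]*x[3] = 16
  r_xx[3] = x[0]*x[3] = 0
r_xx = [0, 16, -8, 33, -8, 16, 0]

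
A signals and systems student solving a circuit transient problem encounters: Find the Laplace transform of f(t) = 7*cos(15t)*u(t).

Standard pair: cos(wt)*u(t) <-> s/(s^2+w^2)
With w = 15: L{7*cos(15t)*u(t)} = 7s/(s^2+225)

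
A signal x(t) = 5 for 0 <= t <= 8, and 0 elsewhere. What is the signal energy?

Energy = integral of |x(t)|^2 dt over the signal duration
= 5^2 * 8 = 25 * 8 = 200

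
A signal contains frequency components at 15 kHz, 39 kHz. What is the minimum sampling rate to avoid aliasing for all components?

The highest frequency component is f_max = 39 kHz.
Nyquist rate = 2 * f_max = 2 * 39 kHz = 78 kHz.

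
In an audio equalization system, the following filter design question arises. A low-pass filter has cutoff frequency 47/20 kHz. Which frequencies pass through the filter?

A low-pass filter passes all frequencies below the cutoff frequency 47/20 kHz and attenuates higher frequencies.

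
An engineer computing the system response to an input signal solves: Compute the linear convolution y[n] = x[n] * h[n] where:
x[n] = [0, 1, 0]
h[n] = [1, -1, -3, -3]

y[n] = sum_k x[k]*h[n-k]. Output length = len(x) + len(h) - 1 = 3 + 4 - 1 = 6.
y[0] = 0*1 = 0
y[1] = 1*1 + 0*-1 = 1
y[2] = 0*1 + 1*-1 + 0*-3 = -1
y[3] = 0*-1 + 1*-3 + 0*-3 = -3
y[4] = 0*-3 + 1*-3 = -3
y[5] = 0*-3 = 0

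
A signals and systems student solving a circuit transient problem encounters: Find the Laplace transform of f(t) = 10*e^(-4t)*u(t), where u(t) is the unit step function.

Standard Laplace transform pair:
e^(-at)*u(t) <-> 1/(s+a)
With a = 4: L{10*e^(-4t)*u(t)} = 10/(s+4), ROC: Re(s) > -4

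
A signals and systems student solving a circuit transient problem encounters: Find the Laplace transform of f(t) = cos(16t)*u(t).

Standard pair: cos(wt)*u(t) <-> s/(s^2+w^2)
With w = 16: L{cos(16t)*u(t)} = s/(s^2+256)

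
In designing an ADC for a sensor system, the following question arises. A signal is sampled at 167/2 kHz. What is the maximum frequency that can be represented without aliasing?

The maximum frequency that can be represented without aliasing
is the Nyquist frequency: f_max = f_s / 2 = 167/2 kHz / 2 = 167/4 kHz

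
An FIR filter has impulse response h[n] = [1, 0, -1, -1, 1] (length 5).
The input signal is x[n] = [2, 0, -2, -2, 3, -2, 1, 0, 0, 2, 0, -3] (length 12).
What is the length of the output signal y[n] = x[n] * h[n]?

For linear convolution, the output length is:
len(y) = len(x) + len(h) - 1 = 12 + 5 - 1 = 16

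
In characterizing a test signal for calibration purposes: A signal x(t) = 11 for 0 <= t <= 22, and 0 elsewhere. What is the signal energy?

Energy = integral of |x(t)|^2 dt over the signal duration
= 11^2 * 22 = 121 * 22 = 2662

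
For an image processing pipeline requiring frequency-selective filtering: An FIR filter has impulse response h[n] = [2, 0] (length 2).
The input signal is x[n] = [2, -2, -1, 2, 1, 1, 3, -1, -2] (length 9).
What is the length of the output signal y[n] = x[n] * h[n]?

For linear convolution, the output length is:
len(y) = len(x) + len(h) - 1 = 9 + 2 - 1 = 10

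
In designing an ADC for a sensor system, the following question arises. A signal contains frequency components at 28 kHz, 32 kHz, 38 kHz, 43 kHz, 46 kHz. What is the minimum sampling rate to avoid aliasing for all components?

The highest frequency component is f_max = 46 kHz.
Nyquist rate = 2 * f_max = 2 * 46 kHz = 92 kHz.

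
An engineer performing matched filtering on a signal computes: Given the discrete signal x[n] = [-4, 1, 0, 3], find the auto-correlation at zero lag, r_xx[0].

The auto-correlation at zero lag r_xx[0] equals the signal energy.
r_xx[0] = sum of x[n]^2 = (-4)^2 + 1^2 + 0^2 + 3^2
= 16 + 1 + 0 + 9 = 26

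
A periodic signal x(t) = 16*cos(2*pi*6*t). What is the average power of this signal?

Average power of A*cos(wt) is A^2/2.
P = 16^2 / 2 = 256/2 = 128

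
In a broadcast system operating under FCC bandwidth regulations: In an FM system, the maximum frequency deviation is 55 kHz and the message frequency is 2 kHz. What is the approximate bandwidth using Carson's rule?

Carson's rule: BW = 2*(delta_f + f_m)
= 2*(55 + 2) kHz = 114 kHz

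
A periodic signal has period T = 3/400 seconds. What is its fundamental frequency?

The fundamental frequency is the reciprocal of the period.
f = 1/T = 1/(3/400) = 400/3 Hz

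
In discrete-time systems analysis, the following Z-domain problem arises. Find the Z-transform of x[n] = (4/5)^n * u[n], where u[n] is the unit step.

The Z-transform of a^n * u[n] is z/(z-a) for |z| > |a|.
Here a = 4/5, so X(z) = z/(z - (4/5)) = 5z/(5z - 4)
ROC: |z| > 4/5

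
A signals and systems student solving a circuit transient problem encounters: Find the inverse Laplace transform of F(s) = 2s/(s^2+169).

Standard pair: s/(s^2+w^2) <-> cos(wt)*u(t)
With k=2, w=13: f(t) = 2*cos(13t)*u(t)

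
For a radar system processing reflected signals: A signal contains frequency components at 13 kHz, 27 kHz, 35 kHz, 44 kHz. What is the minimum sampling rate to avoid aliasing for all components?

The highest frequency component is f_max = 44 kHz.
Nyquist rate = 2 * f_max = 2 * 44 kHz = 88 kHz.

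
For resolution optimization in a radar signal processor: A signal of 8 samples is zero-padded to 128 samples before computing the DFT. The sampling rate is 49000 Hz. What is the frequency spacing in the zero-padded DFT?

Original DFT: N = 8, resolution = f_s/N = 49000/8 = 6125 Hz
Zero-padded DFT: N = 128, resolution = f_s/N = 49000/128 = 6125/16 Hz
Zero-padding interpolates the spectrum (finer frequency grid)
but does NOT improve the true spectral resolution (ability to resolve close frequencies).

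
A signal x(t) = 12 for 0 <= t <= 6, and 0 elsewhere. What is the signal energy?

Energy = integral of |x(t)|^2 dt over the signal duration
= 12^2 * 6 = 144 * 6 = 864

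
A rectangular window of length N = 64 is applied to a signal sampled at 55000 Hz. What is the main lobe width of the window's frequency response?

For a rectangular window of length N,
the main lobe width in frequency is 2*f_s/N.
= 2*55000/64 = 6875/4 Hz
This determines the minimum frequency separation for resolving two sinusoids.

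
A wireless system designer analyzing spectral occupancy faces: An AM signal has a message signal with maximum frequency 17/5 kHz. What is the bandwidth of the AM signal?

In AM (double-sideband), the bandwidth is twice the message frequency.
BW = 2 * f_m = 2 * 17/5 kHz = 34/5 kHz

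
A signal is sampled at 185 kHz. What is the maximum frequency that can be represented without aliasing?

The maximum frequency that can be represented without aliasing
is the Nyquist frequency: f_max = f_s / 2 = 185 kHz / 2 = 185/2 kHz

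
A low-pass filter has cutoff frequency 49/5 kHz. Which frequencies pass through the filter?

A low-pass filter passes all frequencies below the cutoff frequency 49/5 kHz and attenuates higher frequencies.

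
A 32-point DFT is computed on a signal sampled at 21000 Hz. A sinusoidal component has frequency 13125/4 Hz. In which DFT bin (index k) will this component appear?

DFT frequency resolution = f_s/N = 21000/32 = 2625/4 Hz
Bin index k = f_signal / resolution = 13125/4 / 2625/4 = 5
The signal frequency 13125/4 Hz falls in DFT bin k = 5.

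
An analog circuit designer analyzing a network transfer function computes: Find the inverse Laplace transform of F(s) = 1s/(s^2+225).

Standard pair: s/(s^2+w^2) <-> cos(wt)*u(t)
With k=1, w=15: f(t) = cos(15t)*u(t)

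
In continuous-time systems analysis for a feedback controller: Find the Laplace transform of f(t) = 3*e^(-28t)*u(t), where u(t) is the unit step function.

Standard Laplace transform pair:
e^(-at)*u(t) <-> 1/(s+a)
With a = 28: L{3*e^(-28t)*u(t)} = 3/(s+28), ROC: Re(s) > -28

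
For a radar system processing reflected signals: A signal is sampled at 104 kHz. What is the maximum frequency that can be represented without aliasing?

The maximum frequency that can be represented without aliasing
is the Nyquist frequency: f_max = f_s / 2 = 104 kHz / 2 = 52 kHz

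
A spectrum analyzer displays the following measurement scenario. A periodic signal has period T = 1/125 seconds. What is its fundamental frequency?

The fundamental frequency is the reciprocal of the period.
f = 1/T = 1/(1/125) = 125 Hz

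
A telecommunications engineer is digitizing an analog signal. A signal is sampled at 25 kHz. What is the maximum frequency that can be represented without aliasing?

The maximum frequency that can be represented without aliasing
is the Nyquist frequency: f_max = f_s / 2 = 25 kHz / 2 = 25/2 kHz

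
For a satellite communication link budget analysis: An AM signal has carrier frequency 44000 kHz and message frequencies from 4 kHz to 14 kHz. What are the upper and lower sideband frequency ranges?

Upper sideband (USB) = fc + [fm_low, fm_high] = 44000 + [4, 14] = [44004, 44014] kHz
Lower sideband (LSB) = fc - [fm_high, fm_low] = 44000 - [14, 4] = [43986, 43996] kHz
Total occupied spectrum: 43986 kHz to 44014 kHz (plus carrier at 44000 kHz)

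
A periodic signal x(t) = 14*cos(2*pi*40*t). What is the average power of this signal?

Average power of A*cos(wt) is A^2/2.
P = 14^2 / 2 = 196/2 = 98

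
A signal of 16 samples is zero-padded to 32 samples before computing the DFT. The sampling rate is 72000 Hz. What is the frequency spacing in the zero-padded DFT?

Original DFT: N = 16, resolution = f_s/N = 72000/16 = 4500 Hz
Zero-padded DFT: N = 32, resolution = f_s/N = 72000/32 = 2250 Hz
Zero-padding interpolates the spectrum (finer frequency grid)
but does NOT improve the true spectral resolution (ability to resolve close frequencies).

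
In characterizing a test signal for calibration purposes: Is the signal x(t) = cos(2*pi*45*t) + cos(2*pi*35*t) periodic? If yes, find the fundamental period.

f1 = 45 Hz, f2 = 35 Hz
Period T1 = 1/45, T2 = 1/35
Ratio T1/T2 = 35/45, which is rational.
The signal is periodic with fundamental period T = 1/GCD(45,35) = 1/5 s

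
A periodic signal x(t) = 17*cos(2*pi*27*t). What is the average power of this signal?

Average power of A*cos(wt) is A^2/2.
P = 17^2 / 2 = 289/2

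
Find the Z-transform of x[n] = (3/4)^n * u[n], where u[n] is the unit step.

The Z-transform of a^n * u[n] is z/(z-a) for |z| > |a|.
Here a = 3/4, so X(z) = z/(z - (3/4)) = 4z/(4z - 3)
ROC: |z| > 3/4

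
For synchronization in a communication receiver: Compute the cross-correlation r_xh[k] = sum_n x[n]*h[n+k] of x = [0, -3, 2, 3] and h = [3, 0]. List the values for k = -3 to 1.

Both sequences indexed from 0 and zero outside their support.
Lags with overlap: k = -3 to 1.
  r_xh[-3] = x[3]*h[0] = 9
  r_xh[-2] = x[2]*h[0] + x[3]*h[1] = 6
  r_xh[-1] = x[1]*h[0] + x[2]*h[1] = -9
  r_xh[0] = x[0]*h[0] + x[1]*h[1] = 0
  r_xh[1] = x[0]*h[1] = 0
r_xh = [9, 6, -9, 0, 0] (for k = -3, ..., 1)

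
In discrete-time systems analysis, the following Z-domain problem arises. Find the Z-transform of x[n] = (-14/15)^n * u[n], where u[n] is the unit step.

The Z-transform of a^n * u[n] is z/(z-a) for |z| > |a|.
Here a = -14/15, so X(z) = z/(z - (-14/15)) = 15z/(15z + 14)
ROC: |z| > 14/15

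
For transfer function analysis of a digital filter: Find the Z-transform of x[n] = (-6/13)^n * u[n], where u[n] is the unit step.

The Z-transform of a^n * u[n] is z/(z-a) for |z| > |a|.
Here a = -6/13, so X(z) = z/(z - (-6/13)) = 13z/(13z + 6)
ROC: |z| > 6/13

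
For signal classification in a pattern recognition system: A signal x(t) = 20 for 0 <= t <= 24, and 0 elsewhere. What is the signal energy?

Energy = integral of |x(t)|^2 dt over the signal duration
= 20^2 * 24 = 400 * 24 = 9600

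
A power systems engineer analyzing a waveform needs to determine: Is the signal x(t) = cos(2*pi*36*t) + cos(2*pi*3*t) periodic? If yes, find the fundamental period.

f1 = 36 Hz, f2 = 3 Hz
Period T1 = 1/36, T2 = 1/3
Ratio T1/T2 = 3/36, which is rational.
The signal is periodic with fundamental period T = 1/GCD(36,3) = 1/3 s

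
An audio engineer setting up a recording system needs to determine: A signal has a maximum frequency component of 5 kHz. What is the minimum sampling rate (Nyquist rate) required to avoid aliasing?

By the Nyquist-Shannon sampling theorem,
the minimum sampling rate (Nyquist rate) must be at least 2 * f_max.
Nyquist rate = 2 * 5 kHz = 10 kHz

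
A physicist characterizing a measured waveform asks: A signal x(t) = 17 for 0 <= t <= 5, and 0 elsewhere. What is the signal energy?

Energy = integral of |x(t)|^2 dt over the signal duration
= 17^2 * 5 = 289 * 5 = 1445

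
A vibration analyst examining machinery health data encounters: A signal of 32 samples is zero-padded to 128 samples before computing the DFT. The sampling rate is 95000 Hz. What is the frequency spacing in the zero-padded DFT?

Original DFT: N = 32, resolution = f_s/N = 95000/32 = 11875/4 Hz
Zero-padded DFT: N = 128, resolution = f_s/N = 95000/128 = 11875/16 Hz
Zero-padding interpolates the spectrum (finer frequency grid)
but does NOT improve the true spectral resolution (ability to resolve close frequencies).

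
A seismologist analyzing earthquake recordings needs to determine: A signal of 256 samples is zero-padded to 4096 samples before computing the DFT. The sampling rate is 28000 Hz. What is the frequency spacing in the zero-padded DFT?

Original DFT: N = 256, resolution = f_s/N = 28000/256 = 875/8 Hz
Zero-padded DFT: N = 4096, resolution = f_s/N = 28000/4096 = 875/128 Hz
Zero-padding interpolates the spectrum (finer frequency grid)
but does NOT improve the true spectral resolution (ability to resolve close frequencies).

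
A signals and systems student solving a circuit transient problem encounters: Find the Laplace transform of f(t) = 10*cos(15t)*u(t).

Standard pair: cos(wt)*u(t) <-> s/(s^2+w^2)
With w = 15: L{10*cos(15t)*u(t)} = 10s/(s^2+225)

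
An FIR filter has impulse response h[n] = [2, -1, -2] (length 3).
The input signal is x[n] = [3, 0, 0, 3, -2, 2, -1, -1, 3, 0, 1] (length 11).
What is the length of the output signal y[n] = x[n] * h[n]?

For linear convolution, the output length is:
len(y) = len(x) + len(h) - 1 = 11 + 3 - 1 = 13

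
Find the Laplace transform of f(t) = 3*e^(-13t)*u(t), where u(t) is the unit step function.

Standard Laplace transform pair:
e^(-at)*u(t) <-> 1/(s+a)
With a = 13: L{3*e^(-13t)*u(t)} = 3/(s+13), ROC: Re(s) > -13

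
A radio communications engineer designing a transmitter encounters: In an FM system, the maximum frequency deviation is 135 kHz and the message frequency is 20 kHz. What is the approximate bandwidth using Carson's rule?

Carson's rule: BW = 2*(delta_f + f_m)
= 2*(135 + 20) kHz = 310 kHz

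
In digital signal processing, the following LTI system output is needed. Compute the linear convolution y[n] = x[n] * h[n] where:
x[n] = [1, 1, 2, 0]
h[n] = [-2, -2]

y[n] = sum_k x[k]*h[n-k]. Output length = len(x) + len(h) - 1 = 4 + 2 - 1 = 5.
y[0] = 1*-2 = -2
y[1] = 1*-2 + 1*-2 = -4
y[2] = 2*-2 + 1*-2 = -6
y[3] = 0*-2 + 2*-2 = -4
y[4] = 0*-2 = 0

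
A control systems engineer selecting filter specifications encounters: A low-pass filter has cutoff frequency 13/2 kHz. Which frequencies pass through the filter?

A low-pass filter passes all frequencies below the cutoff frequency 13/2 kHz and attenuates higher frequencies.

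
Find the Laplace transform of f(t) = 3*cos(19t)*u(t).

Standard pair: cos(wt)*u(t) <-> s/(s^2+w^2)
With w = 19: L{3*cos(19t)*u(t)} = 3s/(s^2+361)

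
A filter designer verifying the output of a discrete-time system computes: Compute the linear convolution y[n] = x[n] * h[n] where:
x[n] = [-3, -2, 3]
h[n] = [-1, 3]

y[n] = sum_k x[k]*h[n-k]. Output length = len(x) + len(h) - 1 = 3 + 2 - 1 = 4.
y[0] = -3*-1 = 3
y[1] = -2*-1 + -3*3 = -7
y[2] = 3*-1 + -2*3 = -9
y[3] = 3*3 = 9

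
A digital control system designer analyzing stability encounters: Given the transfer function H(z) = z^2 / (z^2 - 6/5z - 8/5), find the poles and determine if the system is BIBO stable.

Poles are roots of the denominator: z^2 - 6/5z - 8/5 = 0.
Quadratic formula: z = [-(-6/5) +/- sqrt((-6/5)^2 - 4*(-8/5))] / 2
Discriminant = 36/25 + 32/5 = 196/25; sqrt = 14/5.
z = (6/5 +/- 14/5) / 2 => z = 2 or z = -4/5.
|p1| = 2, |p2| = 4/5.
For BIBO stability, all poles must lie inside the unit circle (|p| < 1).
System is UNSTABLE since at least one |p| >= 1.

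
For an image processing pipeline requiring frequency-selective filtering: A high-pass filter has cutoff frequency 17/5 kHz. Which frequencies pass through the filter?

A high-pass filter passes all frequencies above the cutoff frequency 17/5 kHz and attenuates lower frequencies.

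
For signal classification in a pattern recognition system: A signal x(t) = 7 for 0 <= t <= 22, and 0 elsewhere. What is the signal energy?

Energy = integral of |x(t)|^2 dt over the signal duration
= 7^2 * 22 = 49 * 22 = 1078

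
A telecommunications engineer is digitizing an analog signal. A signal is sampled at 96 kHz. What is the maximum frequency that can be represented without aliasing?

The maximum frequency that can be represented without aliasing
is the Nyquist frequency: f_max = f_s / 2 = 96 kHz / 2 = 48 kHz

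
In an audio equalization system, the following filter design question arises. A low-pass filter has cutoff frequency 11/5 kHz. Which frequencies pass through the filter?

A low-pass filter passes all frequencies below the cutoff frequency 11/5 kHz and attenuates higher frequencies.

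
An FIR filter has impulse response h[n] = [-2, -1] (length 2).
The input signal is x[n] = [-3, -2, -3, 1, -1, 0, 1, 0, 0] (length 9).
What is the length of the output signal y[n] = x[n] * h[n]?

For linear convolution, the output length is:
len(y) = len(x) + len(h) - 1 = 9 + 2 - 1 = 10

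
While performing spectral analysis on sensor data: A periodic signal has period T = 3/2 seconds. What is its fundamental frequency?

The fundamental frequency is the reciprocal of the period.
f = 1/T = 1/(3/2) = 2/3 Hz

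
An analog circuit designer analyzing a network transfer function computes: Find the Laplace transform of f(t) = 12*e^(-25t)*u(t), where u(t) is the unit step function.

Standard Laplace transform pair:
e^(-at)*u(t) <-> 1/(s+a)
With a = 25: L{12*e^(-25t)*u(t)} = 12/(s+25), ROC: Re(s) > -25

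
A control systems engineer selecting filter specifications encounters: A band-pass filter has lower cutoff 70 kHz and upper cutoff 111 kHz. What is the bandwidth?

Bandwidth = f_high - f_low
= 111 kHz - 70 kHz = 41 kHz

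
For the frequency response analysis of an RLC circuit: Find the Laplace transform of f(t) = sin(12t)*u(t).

Standard pair: sin(wt)*u(t) <-> w/(s^2+w^2)
With w = 12: L{sin(12t)*u(t)} = 12/(s^2+144)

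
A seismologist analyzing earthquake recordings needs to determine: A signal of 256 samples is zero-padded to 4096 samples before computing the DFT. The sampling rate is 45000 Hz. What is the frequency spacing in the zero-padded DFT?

Original DFT: N = 256, resolution = f_s/N = 45000/256 = 5625/32 Hz
Zero-padded DFT: N = 4096, resolution = f_s/N = 45000/4096 = 5625/512 Hz
Zero-padding interpolates the spectrum (finer frequency grid)
but does NOT improve the true spectral resolution (ability to resolve close frequencies).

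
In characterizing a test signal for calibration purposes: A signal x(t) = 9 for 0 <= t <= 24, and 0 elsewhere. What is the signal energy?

Energy = integral of |x(t)|^2 dt over the signal duration
= 9^2 * 24 = 81 * 24 = 1944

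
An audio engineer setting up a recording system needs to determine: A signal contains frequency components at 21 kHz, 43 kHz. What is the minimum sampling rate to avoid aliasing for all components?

The highest frequency component is f_max = 43 kHz.
Nyquist rate = 2 * f_max = 2 * 43 kHz = 86 kHz.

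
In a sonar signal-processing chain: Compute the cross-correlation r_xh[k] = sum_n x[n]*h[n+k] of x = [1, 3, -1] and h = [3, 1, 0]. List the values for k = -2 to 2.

Both sequences indexed from 0 and zero outside their support.
Lags with overlap: k = -2 to 2.
  r_xh[-2] = x[2]*h[0] = -3
  r_xh[-1] = x[1]*h[0] + x[2]*h[1] = 8
  r_xh[0] = x[0]*h[0] + x[1]*h[1] + x[2]*h[2] = 6
  r_xh[1] = x[0]*h[1] + x[1]*h[2] = 1
  r_xh[2] = x[0]*h[2] = 0
r_xh = [-3, 8, 6, 1, 0] (for k = -2, ..., 2)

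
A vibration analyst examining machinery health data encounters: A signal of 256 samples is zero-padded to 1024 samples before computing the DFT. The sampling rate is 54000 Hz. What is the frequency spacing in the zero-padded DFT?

Original DFT: N = 256, resolution = f_s/N = 54000/256 = 3375/16 Hz
Zero-padded DFT: N = 1024, resolution = f_s/N = 54000/1024 = 3375/64 Hz
Zero-padding interpolates the spectrum (finer frequency grid)
but does NOT improve the true spectral resolution (ability to resolve close frequencies).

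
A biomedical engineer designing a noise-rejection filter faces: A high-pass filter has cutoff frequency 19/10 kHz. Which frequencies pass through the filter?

A high-pass filter passes all frequencies above the cutoff frequency 19/10 kHz and attenuates lower frequencies.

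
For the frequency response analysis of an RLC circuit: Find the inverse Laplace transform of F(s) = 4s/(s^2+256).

Standard pair: s/(s^2+w^2) <-> cos(wt)*u(t)
With k=4, w=16: f(t) = 4*cos(16t)*u(t)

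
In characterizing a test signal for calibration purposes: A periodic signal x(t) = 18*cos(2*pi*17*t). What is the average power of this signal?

Average power of A*cos(wt) is A^2/2.
P = 18^2 / 2 = 324/2 = 162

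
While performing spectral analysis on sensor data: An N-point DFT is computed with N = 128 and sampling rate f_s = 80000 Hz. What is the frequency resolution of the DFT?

DFT frequency resolution = f_s / N
= 80000 / 128 = 625 Hz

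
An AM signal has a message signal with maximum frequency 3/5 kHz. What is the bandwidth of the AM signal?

In AM (double-sideband), the bandwidth is twice the message frequency.
BW = 2 * f_m = 2 * 3/5 kHz = 6/5 kHz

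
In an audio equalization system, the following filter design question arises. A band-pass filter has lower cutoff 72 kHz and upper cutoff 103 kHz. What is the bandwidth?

Bandwidth = f_high - f_low
= 103 kHz - 72 kHz = 31 kHz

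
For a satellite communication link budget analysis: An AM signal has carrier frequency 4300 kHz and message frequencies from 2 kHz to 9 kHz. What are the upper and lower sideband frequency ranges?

Upper sideband (USB) = fc + [fm_low, fm_high] = 4300 + [2, 9] = [4302, 4309] kHz
Lower sideband (LSB) = fc - [fm_high, fm_low] = 4300 - [9, 2] = [4291, 4298] kHz
Total occupied spectrum: 4291 kHz to 4309 kHz (plus carrier at 4300 kHz)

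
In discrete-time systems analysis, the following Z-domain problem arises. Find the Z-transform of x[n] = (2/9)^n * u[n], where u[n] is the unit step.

The Z-transform of a^n * u[n] is z/(z-a) for |z| > |a|.
Here a = 2/9, so X(z) = z/(z - (2/9)) = 9z/(9z - 2)
ROC: |z| > 2/9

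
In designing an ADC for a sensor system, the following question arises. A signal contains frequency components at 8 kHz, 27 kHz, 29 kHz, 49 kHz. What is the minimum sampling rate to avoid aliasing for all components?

The highest frequency component is f_max = 49 kHz.
Nyquist rate = 2 * f_max = 2 * 49 kHz = 98 kHz.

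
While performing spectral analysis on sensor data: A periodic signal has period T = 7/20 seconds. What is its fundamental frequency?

The fundamental frequency is the reciprocal of the period.
f = 1/T = 1/(7/20) = 20/7 Hz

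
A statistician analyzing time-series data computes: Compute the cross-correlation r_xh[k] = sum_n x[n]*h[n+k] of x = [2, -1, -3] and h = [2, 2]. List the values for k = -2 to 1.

Both sequences indexed from 0 and zero outside their support.
Lags with overlap: k = -2 to 1.
  r_xh[-2] = x[2]*h[0] = -6
  r_xh[-1] = x[1]*h[0] + x[2]*h[1] = -8
  r_xh[0] = x[0]*h[0] + x[1]*h[1] = 2
  r_xh[1] = x[0]*h[1] = 4
r_xh = [-6, -8, 2, 4] (for k = -2, ..., 1)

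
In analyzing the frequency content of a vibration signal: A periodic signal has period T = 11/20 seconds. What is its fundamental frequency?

The fundamental frequency is the reciprocal of the period.
f = 1/T = 1/(11/20) = 20/11 Hz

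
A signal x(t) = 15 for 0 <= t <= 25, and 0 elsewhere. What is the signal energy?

Energy = integral of |x(t)|^2 dt over the signal duration
= 15^2 * 25 = 225 * 25 = 5625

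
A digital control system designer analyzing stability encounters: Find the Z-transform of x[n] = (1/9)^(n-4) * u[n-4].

Time-shifting property: if X(z) = Z{x[n]}, then Z{x[n-d]} = z^(-d) * X(z)
X(z) = z/(z - 1/9) for x[n] = (1/9)^n * u[n]
Z{x[n-4]} = z^(-4) * z/(z - 1/9) = z^(-3)/(z - 1/9)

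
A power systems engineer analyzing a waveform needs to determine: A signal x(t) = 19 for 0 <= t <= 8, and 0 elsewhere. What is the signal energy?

Energy = integral of |x(t)|^2 dt over the signal duration
= 19^2 * 8 = 361 * 8 = 2888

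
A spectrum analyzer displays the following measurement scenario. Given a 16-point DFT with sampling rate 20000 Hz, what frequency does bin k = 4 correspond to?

The frequency of DFT bin k is: f_k = k * f_s / N
f_4 = 4 * 20000 / 16 = 5000 Hz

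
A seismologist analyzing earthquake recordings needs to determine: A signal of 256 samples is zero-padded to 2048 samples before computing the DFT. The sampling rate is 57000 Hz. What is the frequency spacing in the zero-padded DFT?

Original DFT: N = 256, resolution = f_s/N = 57000/256 = 7125/32 Hz
Zero-padded DFT: N = 2048, resolution = f_s/N = 57000/2048 = 7125/256 Hz
Zero-padding interpolates the spectrum (finer frequency grid)
but does NOT improve the true spectral resolution (ability to resolve close frequencies).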